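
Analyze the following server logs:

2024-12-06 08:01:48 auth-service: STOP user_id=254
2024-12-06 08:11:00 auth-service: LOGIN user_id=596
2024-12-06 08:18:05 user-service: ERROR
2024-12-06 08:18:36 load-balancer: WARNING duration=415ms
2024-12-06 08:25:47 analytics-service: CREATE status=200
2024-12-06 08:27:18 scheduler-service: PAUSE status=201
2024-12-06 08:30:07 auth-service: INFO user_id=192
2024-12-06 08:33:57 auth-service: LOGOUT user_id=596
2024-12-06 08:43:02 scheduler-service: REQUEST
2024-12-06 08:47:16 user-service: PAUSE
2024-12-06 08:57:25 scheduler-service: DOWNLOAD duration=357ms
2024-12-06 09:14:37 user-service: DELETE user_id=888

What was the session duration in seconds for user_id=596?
1377

To calculate session duration:

1. Find LOGIN event for user_id=596: 2024-12-06 08:11:00
2. Find LOGOUT event for user_id=596: 2024-12-06 08:33:57
3. Session duration: 2024-12-06 08:33:57 - 2024-12-06 08:11:00 = 1377 seconds (22 minutes)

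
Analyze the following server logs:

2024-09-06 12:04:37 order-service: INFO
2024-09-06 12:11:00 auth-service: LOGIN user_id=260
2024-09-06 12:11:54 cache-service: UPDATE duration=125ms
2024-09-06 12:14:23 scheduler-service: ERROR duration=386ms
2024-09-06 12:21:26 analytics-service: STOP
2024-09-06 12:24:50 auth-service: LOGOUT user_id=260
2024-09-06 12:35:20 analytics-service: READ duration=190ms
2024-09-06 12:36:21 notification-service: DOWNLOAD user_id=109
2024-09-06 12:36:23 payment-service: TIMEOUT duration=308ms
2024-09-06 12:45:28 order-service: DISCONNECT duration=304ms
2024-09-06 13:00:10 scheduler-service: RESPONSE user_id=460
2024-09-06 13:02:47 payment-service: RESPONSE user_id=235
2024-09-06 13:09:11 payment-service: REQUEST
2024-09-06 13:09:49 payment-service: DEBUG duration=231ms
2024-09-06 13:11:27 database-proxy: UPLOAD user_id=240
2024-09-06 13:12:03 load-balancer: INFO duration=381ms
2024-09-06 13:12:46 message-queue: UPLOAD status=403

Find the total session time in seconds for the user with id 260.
830

To calculate session duration:

1. Find LOGIN event for user_id=260: 2024-09-06 12:11:00
2. Find LOGOUT event for user_id=260: 2024-09-06 12:24:50
3. Session duration: 2024-09-06 12:24:50 - 2024-09-06 12:11:00 = 830 seconds (13 minutes)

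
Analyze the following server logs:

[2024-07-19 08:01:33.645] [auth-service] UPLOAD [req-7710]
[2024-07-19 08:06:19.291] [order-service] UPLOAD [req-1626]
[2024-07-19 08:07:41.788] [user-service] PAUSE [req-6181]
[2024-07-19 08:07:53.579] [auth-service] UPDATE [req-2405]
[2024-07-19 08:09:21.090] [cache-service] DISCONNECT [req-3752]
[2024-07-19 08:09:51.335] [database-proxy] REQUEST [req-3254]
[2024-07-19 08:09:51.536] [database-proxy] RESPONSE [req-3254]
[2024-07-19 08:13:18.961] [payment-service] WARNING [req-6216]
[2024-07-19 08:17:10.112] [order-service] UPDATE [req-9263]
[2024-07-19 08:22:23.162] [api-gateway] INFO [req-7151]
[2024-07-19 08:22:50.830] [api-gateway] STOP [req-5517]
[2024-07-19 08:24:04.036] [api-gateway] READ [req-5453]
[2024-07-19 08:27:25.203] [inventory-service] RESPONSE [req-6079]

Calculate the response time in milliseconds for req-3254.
201

To calculate latency:

1. Find REQUEST with id req-3254: 2024-07-19 08:09:51.335
2. Find RESPONSE with id req-3254: 2024-07-19 08:09:51.536
3. Latency: 2024-07-19 08:09:51.536 - 2024-07-19 08:09:51.335 = 201ms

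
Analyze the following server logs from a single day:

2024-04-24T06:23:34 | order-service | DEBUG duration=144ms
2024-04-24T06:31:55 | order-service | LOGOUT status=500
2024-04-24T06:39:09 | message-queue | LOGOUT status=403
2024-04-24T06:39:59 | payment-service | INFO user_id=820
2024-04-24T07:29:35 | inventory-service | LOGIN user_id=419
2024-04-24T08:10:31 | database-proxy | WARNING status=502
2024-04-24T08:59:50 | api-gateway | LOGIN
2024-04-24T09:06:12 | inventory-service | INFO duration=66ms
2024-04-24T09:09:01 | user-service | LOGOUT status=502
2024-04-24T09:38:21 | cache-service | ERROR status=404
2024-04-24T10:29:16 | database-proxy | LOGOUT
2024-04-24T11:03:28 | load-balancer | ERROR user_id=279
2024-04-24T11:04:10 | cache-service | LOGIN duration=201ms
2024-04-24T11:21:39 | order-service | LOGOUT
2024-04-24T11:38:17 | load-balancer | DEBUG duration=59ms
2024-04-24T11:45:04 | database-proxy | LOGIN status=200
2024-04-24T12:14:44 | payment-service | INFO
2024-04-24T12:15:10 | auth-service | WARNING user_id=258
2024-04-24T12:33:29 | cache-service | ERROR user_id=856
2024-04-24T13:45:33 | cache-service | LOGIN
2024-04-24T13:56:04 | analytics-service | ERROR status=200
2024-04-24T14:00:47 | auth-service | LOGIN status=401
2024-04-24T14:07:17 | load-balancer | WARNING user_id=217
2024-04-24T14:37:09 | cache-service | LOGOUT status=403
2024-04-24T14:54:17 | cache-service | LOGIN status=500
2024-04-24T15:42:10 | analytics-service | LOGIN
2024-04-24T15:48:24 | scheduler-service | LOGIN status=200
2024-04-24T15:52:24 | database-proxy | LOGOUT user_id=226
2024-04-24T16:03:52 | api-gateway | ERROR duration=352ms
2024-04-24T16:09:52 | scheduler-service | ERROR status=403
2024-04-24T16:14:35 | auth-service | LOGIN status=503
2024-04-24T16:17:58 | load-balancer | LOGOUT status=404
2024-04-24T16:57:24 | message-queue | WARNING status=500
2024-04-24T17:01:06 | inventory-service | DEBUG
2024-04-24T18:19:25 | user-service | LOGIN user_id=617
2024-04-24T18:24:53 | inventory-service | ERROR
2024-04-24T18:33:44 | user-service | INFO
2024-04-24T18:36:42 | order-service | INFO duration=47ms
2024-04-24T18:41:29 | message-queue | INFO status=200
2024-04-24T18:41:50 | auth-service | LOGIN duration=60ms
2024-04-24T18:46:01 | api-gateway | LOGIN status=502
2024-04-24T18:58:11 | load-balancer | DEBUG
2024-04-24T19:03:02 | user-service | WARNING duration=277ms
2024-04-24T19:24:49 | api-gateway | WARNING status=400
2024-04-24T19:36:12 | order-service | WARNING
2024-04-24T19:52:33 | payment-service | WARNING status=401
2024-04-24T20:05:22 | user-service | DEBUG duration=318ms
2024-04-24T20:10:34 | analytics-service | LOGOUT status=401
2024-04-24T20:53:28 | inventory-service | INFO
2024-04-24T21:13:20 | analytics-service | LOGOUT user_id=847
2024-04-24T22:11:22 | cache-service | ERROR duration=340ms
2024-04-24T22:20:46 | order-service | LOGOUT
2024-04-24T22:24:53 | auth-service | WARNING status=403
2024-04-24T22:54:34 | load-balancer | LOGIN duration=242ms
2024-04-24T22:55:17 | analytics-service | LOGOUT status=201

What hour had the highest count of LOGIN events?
18

To find the peak hour:

1. Group all LOGIN events by hour
2. Count events in each hour
3. Find hour with maximum count
4. Peak hour: 18 (with 3 events)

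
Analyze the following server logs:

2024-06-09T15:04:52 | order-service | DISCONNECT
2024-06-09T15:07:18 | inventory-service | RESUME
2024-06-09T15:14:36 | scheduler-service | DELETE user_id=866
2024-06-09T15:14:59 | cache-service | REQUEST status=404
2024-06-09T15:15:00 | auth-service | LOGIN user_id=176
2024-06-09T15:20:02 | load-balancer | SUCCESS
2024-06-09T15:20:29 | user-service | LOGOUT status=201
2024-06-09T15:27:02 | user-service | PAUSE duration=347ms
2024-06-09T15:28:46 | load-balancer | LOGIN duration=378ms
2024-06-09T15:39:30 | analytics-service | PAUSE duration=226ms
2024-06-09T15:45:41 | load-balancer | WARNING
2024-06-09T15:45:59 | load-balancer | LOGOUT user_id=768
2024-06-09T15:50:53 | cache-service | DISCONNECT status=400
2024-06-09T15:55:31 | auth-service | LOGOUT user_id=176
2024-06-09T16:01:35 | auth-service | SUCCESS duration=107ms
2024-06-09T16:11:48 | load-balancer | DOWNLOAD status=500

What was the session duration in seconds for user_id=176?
2431

To calculate session duration:

1. Find LOGIN event for user_id=176: 2024-06-09T15:15:00
2. Find LOGOUT event for user_id=176: 2024-06-09T15:55:31
3. Session duration: 2024-06-09T15:55:31 - 2024-06-09T15:15:00 = 2431 seconds (40 minutes)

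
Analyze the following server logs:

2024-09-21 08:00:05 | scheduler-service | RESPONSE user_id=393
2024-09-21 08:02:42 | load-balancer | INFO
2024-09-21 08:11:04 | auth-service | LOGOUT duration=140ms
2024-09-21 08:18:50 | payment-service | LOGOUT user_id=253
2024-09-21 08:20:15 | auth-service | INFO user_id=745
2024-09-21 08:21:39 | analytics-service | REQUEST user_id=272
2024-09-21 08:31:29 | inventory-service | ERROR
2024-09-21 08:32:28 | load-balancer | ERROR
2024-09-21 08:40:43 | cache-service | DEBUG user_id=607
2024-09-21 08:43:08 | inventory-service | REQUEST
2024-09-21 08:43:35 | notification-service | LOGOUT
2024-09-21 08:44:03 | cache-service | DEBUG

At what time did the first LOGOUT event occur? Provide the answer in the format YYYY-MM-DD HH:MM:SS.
2024-09-21 08:11:04

To find the first event:

1. Filter for all LOGOUT events
2. Sort by timestamp
3. Select the first one
4. Timestamp: 2024-09-21 08:11:04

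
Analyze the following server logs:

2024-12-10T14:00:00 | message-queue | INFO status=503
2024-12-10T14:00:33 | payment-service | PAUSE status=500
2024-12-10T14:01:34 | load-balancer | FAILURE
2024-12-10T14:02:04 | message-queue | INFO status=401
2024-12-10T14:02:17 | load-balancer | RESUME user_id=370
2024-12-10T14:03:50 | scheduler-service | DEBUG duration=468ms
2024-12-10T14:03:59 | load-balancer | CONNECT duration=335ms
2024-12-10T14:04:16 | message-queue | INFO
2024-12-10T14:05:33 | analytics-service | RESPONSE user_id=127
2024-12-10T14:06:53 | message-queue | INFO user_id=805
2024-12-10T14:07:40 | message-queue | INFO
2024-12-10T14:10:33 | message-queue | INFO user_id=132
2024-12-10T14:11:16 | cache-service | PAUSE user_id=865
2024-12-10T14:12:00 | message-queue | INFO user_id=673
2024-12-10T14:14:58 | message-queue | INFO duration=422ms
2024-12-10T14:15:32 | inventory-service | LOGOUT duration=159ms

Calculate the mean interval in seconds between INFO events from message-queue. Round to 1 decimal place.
128.3

To calculate average interval:

1. Find all INFO events for message-queue in order
2. Calculate time gaps between consecutive events
3. Compute mean of gaps: 898 / 7 = 128.3 seconds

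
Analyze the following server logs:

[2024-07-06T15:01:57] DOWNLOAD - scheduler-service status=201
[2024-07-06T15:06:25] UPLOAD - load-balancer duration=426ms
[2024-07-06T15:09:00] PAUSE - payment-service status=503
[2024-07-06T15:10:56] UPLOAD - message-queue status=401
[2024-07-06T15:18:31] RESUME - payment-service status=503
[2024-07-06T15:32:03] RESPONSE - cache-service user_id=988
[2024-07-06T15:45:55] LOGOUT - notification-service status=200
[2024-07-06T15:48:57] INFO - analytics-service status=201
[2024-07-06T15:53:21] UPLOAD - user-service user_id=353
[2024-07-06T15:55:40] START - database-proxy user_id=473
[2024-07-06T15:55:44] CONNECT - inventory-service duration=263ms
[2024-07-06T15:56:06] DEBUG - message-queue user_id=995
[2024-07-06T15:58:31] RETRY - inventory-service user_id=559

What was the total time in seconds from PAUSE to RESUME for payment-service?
571

To calculate state duration:

1. Find PAUSE event for payment-service: 2024-07-06T15:09:00
2. Find RESUME event for payment-service: 2024-07-06T15:18:31
3. Calculate duration: 2024-07-06T15:18:31 - 2024-07-06T15:09:00 = 571 seconds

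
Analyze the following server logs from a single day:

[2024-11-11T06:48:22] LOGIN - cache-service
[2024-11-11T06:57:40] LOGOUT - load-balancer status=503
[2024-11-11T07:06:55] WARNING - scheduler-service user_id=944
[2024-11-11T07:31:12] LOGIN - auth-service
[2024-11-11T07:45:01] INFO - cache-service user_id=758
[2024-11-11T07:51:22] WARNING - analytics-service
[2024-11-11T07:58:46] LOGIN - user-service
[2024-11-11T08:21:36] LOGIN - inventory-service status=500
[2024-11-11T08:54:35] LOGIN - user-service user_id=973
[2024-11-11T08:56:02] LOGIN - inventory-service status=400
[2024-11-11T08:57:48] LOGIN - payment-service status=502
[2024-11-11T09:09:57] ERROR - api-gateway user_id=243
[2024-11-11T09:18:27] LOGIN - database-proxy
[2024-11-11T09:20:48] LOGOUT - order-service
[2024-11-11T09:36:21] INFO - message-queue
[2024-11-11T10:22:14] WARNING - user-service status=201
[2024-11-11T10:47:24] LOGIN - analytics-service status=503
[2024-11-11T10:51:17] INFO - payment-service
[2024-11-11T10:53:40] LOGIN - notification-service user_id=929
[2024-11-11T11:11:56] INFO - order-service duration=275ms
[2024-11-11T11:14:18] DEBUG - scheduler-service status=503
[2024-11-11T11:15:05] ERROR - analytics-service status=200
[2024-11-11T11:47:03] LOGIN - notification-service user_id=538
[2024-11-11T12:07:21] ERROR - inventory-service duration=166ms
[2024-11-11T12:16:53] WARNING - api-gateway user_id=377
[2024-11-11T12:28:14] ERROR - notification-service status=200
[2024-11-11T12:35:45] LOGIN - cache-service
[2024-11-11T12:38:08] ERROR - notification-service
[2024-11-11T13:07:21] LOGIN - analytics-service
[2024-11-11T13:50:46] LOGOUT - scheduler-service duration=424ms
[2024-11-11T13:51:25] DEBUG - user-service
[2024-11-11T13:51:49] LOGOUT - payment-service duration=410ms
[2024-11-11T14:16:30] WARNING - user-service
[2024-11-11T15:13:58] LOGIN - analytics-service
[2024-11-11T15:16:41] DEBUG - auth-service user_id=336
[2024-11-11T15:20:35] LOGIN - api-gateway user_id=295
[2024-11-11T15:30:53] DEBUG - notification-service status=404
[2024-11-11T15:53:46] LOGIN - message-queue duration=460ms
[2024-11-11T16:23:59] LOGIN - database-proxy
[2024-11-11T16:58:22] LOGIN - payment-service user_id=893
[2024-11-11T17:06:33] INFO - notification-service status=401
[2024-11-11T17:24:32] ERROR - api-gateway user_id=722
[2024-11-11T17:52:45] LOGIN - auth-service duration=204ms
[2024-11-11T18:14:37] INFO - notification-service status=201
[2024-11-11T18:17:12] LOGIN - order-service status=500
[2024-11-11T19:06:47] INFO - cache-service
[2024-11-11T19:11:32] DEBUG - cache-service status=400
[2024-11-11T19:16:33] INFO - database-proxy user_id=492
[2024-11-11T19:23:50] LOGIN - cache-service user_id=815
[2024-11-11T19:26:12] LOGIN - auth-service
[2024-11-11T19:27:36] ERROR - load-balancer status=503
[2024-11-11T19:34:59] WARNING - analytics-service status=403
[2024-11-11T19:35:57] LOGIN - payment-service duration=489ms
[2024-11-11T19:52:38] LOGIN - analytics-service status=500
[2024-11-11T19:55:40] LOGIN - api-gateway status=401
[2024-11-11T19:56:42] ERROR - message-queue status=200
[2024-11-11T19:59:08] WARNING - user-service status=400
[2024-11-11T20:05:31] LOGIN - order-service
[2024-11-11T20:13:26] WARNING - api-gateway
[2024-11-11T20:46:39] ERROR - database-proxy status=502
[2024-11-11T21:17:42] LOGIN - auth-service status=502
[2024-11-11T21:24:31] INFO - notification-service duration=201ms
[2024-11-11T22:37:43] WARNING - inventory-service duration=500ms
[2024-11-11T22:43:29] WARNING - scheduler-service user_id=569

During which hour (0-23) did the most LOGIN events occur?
19

To find the peak hour:

1. Group all LOGIN events by hour
2. Count events in each hour
3. Find hour with maximum count
4. Peak hour: 19 (with 5 events)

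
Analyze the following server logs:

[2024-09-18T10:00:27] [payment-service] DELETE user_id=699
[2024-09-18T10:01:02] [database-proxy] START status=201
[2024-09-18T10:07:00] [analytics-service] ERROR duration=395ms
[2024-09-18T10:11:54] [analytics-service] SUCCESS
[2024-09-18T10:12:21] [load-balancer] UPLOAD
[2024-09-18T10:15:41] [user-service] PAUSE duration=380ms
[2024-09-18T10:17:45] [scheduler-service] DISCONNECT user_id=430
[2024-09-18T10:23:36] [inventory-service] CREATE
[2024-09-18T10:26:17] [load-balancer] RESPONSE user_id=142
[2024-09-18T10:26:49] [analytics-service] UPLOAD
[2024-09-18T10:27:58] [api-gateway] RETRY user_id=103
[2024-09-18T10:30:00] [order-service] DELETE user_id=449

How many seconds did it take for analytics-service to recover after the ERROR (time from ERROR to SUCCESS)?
294

To calculate recovery time:

1. Find ERROR event for analytics-service: 2024-09-18T10:07:00
2. Find next SUCCESS event for analytics-service: 2024-09-18T10:11:54
3. Recovery time: 2024-09-18T10:11:54 - 2024-09-18T10:07:00 = 294 seconds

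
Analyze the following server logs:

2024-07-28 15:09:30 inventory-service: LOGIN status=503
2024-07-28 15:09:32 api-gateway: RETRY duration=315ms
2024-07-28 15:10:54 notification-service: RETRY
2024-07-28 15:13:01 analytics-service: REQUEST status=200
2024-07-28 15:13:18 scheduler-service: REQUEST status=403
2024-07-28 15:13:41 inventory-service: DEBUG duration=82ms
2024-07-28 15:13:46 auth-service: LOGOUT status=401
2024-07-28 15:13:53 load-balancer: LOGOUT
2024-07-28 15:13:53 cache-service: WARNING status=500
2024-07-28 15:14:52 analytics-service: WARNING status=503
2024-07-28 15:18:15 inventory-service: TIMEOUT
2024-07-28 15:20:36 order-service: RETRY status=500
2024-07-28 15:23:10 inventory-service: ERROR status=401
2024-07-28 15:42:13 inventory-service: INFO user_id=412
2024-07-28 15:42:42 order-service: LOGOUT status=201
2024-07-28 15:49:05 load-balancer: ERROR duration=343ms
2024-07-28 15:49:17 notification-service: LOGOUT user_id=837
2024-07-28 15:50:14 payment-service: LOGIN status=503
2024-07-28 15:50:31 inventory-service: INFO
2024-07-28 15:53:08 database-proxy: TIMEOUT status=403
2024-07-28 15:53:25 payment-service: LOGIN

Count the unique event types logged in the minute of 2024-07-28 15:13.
4

To count unique event types:

1. Filter events in the minute starting at 2024-07-28 15:13
2. Extract event types from matching entries
3. Count unique types: 4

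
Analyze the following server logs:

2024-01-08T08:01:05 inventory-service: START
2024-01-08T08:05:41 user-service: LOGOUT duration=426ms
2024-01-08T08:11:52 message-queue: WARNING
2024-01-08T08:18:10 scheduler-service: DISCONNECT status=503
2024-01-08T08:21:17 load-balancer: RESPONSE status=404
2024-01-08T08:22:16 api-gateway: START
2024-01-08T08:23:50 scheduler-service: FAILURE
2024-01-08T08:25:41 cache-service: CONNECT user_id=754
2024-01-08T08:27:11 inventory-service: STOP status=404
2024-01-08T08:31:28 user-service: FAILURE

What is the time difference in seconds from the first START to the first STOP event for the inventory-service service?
1566

To find the time between events:

1. Locate the first START event for inventory-service: 2024-01-08T08:01:05
2. Locate the first STOP event for inventory-service: 2024-01-08T08:27:11
3. Calculate the difference: 2024-01-08T08:27:11 - 2024-01-08T08:01:05 = 1566 seconds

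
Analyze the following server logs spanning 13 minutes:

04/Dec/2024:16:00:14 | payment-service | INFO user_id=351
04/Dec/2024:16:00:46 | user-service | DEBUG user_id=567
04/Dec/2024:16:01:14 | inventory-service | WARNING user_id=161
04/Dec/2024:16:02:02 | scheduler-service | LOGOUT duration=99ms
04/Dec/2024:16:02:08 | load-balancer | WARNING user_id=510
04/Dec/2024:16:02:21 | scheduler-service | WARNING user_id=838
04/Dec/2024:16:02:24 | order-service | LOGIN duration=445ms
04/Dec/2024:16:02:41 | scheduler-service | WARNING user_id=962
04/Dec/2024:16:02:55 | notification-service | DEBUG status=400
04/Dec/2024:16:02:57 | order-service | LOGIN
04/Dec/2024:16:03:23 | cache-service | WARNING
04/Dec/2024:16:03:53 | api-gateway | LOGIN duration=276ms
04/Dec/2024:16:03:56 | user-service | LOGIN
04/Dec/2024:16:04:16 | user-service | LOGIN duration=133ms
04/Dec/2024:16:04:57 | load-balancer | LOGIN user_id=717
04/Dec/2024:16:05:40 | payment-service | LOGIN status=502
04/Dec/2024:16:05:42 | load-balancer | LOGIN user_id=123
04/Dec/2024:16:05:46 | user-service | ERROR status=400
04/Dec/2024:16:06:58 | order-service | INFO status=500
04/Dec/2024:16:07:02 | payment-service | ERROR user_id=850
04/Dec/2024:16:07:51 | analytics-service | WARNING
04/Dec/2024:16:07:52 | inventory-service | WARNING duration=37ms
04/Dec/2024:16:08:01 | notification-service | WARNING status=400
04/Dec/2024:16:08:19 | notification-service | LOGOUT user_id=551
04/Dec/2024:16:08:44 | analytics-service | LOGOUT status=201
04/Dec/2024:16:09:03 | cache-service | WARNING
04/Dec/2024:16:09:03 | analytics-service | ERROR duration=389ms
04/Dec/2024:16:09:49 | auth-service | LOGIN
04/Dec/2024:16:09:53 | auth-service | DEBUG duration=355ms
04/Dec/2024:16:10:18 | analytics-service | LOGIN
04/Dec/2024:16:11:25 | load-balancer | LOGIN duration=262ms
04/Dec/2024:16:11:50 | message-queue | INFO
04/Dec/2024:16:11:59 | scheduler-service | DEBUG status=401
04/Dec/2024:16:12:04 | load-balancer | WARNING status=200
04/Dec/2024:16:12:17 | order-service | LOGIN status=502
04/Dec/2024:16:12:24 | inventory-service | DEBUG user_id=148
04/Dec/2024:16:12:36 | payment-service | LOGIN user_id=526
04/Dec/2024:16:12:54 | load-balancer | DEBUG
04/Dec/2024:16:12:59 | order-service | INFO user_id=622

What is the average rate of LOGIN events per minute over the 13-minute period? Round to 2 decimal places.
1.0

To calculate the rate:

1. Count total LOGIN events: 13
2. Total time period: 13 minutes
3. Rate = 13 / 13 = 1.0 events per minute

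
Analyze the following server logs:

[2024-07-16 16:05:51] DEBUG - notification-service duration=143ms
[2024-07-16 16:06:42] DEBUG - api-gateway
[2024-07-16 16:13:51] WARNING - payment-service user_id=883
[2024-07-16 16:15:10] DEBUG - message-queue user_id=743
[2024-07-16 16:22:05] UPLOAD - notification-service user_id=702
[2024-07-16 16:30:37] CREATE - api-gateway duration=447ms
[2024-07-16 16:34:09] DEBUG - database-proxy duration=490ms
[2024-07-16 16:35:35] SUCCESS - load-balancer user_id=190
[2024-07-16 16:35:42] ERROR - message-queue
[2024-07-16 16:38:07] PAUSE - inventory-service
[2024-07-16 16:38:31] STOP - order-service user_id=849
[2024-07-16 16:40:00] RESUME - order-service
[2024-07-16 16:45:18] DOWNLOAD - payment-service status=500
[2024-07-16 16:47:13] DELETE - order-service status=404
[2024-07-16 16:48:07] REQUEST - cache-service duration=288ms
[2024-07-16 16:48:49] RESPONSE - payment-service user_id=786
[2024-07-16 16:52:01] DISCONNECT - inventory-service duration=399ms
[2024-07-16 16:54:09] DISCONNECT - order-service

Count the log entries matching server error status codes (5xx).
1

To find matching entries:

1. Pattern to match: server error status codes (5xx)
2. Scan each log entry for the pattern
3. Count matches: 1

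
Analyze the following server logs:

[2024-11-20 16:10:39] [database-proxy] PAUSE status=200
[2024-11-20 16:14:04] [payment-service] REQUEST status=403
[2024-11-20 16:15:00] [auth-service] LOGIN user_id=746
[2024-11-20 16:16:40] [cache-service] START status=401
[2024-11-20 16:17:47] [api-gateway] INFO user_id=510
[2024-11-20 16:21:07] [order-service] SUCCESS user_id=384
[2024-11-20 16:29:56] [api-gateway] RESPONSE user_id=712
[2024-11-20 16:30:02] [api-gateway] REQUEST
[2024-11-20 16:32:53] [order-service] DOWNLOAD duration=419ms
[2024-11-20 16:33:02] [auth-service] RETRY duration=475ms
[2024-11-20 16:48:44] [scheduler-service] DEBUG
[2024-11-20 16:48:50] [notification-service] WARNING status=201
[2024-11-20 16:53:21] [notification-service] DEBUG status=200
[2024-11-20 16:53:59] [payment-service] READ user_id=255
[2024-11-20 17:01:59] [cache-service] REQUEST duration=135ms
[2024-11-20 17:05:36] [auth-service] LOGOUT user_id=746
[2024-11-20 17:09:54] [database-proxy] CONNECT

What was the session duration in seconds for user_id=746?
3036

To calculate session duration:

1. Find LOGIN event for user_id=746: 2024-11-20 16:15:00
2. Find LOGOUT event for user_id=746: 2024-11-20 17:05:36
3. Session duration: 2024-11-20 17:05:36 - 2024-11-20 16:15:00 = 3036 seconds (50 minutes)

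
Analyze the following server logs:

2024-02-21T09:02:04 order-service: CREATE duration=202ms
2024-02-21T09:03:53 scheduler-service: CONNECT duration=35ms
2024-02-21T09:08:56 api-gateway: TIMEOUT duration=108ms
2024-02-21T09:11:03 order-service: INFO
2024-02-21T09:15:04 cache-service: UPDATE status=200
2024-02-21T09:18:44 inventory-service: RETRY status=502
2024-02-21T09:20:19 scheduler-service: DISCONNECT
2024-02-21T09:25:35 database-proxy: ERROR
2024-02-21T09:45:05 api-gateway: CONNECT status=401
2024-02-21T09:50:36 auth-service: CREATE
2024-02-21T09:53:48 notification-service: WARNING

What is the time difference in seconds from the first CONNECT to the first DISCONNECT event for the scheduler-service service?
986

To find the time between events:

1. Locate the first CONNECT event for scheduler-service: 2024-02-21T09:03:53
2. Locate the first DISCONNECT event for scheduler-service: 2024-02-21T09:20:19
3. Calculate the difference: 2024-02-21T09:20:19 - 2024-02-21T09:03:53 = 986 seconds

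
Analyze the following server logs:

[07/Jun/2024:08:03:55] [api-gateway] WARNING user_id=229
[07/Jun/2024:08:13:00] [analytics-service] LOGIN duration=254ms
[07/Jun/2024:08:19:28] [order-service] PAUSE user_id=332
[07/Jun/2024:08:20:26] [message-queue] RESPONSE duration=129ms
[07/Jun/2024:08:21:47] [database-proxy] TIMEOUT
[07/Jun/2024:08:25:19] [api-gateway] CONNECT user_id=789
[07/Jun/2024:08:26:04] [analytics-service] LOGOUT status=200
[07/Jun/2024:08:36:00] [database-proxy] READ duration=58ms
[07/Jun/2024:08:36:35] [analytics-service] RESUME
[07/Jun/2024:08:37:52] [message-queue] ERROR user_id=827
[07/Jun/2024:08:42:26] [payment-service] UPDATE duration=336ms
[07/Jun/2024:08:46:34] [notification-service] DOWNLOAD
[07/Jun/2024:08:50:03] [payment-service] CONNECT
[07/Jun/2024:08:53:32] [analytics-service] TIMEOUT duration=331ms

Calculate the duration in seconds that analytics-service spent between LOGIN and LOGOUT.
784

To calculate state duration:

1. Find LOGIN event for analytics-service: 07/Jun/2024:08:13:00
2. Find LOGOUT event for analytics-service: 07/Jun/2024:08:26:04
3. Calculate duration: 07/Jun/2024:08:26:04 - 07/Jun/2024:08:13:00 = 784 seconds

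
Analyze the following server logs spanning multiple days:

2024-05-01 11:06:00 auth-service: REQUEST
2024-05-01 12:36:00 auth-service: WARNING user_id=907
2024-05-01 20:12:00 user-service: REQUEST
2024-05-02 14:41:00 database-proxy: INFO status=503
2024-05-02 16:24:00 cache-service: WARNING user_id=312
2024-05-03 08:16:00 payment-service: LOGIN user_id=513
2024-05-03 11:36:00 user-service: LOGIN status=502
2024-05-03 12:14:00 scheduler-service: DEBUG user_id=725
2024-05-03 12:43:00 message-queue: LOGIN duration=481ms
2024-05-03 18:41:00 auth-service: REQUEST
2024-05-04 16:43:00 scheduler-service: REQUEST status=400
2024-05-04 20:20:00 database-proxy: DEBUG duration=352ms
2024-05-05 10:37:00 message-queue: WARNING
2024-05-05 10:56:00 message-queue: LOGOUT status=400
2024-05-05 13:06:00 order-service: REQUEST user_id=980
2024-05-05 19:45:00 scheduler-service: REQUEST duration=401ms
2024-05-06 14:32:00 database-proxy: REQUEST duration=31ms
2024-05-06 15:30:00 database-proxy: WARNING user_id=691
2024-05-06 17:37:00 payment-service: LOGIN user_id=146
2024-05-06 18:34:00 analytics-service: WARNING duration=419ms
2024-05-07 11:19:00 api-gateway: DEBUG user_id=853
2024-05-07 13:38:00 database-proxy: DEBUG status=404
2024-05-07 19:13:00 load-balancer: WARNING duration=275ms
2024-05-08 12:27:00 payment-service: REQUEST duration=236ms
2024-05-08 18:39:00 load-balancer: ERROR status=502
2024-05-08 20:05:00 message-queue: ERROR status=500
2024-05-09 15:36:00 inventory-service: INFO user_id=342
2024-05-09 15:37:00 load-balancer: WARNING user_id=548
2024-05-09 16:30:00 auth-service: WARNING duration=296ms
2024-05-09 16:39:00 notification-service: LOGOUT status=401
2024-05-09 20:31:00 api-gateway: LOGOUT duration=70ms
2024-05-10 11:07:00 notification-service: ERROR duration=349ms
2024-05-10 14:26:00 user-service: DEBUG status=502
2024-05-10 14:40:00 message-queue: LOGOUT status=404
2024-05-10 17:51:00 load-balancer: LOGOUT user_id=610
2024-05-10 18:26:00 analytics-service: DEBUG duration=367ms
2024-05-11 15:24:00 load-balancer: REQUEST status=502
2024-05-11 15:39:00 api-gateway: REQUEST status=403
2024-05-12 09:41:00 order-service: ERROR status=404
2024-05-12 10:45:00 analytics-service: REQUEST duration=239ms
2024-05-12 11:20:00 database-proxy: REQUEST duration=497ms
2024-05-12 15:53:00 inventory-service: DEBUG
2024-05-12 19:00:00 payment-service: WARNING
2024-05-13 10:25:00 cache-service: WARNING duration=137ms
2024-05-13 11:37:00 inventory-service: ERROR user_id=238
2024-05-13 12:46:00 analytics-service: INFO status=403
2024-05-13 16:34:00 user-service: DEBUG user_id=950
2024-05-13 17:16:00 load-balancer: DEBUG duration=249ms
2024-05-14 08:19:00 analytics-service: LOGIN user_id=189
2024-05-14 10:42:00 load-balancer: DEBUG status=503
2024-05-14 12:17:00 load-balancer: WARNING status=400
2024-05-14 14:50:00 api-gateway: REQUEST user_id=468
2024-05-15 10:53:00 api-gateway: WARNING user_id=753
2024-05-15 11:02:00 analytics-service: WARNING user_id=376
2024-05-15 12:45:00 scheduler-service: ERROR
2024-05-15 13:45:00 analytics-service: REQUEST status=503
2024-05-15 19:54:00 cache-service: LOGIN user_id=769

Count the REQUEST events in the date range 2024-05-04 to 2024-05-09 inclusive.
5

To filter by date range:

1. Date range: 2024-05-04 through 2024-05-09, both dates inclusive
2. Filter for REQUEST events whose date falls in this range
3. Count matching events: 5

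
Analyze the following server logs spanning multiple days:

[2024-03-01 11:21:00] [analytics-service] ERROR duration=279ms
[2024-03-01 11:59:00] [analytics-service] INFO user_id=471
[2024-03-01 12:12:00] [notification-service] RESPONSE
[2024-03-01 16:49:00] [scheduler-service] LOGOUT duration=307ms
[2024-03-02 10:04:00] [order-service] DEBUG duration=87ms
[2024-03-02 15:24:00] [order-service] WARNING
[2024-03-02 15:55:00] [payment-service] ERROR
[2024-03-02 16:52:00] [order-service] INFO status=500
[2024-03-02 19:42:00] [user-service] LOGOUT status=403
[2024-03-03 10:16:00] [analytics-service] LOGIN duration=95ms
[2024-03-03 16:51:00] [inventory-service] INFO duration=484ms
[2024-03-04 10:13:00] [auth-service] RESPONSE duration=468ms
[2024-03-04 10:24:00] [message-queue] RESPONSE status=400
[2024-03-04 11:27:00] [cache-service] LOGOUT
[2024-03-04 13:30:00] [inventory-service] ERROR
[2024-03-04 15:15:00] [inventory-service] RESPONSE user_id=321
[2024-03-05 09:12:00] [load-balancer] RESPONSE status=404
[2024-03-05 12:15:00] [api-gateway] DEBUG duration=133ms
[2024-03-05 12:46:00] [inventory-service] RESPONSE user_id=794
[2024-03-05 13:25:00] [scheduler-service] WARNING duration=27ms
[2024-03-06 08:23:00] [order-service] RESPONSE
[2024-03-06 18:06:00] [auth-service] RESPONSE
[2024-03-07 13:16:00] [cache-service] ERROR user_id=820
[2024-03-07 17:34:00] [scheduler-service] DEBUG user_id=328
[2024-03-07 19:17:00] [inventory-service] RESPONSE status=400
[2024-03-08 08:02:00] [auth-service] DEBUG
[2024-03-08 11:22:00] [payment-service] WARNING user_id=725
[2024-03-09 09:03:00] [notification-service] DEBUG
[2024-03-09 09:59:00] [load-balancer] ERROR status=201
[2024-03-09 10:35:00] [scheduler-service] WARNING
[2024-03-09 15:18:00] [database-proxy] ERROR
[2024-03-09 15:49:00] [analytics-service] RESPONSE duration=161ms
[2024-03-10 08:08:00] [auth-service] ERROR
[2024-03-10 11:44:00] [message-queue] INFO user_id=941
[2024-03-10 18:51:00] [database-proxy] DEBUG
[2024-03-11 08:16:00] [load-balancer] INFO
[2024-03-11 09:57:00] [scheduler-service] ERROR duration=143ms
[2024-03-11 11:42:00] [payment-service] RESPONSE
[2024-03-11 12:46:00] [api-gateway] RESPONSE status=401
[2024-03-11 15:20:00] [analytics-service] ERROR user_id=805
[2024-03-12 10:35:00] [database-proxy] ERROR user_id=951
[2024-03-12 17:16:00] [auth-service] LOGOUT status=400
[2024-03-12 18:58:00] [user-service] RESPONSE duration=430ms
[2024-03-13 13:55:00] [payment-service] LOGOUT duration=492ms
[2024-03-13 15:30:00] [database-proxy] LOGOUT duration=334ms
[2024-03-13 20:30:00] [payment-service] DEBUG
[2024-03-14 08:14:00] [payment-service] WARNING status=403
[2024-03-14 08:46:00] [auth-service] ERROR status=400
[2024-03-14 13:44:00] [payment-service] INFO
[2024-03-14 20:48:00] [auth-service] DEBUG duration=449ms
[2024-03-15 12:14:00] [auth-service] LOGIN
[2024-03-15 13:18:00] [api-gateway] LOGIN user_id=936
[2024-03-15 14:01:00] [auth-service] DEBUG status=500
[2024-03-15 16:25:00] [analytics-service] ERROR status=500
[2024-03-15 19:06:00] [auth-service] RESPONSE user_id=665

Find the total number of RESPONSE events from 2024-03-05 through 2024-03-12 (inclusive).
9

To filter by date range:

1. Date range: 2024-03-05 through 2024-03-12, both dates inclusive
2. Filter for RESPONSE events whose date falls in this range
3. Count matching events: 9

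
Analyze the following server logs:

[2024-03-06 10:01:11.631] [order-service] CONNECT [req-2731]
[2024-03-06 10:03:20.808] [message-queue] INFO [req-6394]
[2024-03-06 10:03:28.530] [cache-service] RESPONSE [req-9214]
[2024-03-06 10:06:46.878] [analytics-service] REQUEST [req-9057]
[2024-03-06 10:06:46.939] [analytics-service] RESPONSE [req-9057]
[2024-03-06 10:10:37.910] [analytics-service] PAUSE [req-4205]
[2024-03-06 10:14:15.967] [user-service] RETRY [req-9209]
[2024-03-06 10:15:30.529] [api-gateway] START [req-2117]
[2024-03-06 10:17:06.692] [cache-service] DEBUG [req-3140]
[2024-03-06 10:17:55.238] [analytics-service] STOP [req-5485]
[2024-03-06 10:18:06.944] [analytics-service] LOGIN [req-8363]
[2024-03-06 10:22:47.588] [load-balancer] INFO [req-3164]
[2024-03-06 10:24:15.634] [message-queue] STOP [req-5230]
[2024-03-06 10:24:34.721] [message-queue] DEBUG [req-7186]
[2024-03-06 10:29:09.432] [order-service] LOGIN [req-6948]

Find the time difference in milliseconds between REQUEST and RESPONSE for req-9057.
61

To calculate latency:

1. Find REQUEST with id req-9057: 2024-03-06 10:06:46.878
2. Find RESPONSE with id req-9057: 2024-03-06 10:06:46.939
3. Latency: 2024-03-06 10:06:46.939 - 2024-03-06 10:06:46.878 = 61ms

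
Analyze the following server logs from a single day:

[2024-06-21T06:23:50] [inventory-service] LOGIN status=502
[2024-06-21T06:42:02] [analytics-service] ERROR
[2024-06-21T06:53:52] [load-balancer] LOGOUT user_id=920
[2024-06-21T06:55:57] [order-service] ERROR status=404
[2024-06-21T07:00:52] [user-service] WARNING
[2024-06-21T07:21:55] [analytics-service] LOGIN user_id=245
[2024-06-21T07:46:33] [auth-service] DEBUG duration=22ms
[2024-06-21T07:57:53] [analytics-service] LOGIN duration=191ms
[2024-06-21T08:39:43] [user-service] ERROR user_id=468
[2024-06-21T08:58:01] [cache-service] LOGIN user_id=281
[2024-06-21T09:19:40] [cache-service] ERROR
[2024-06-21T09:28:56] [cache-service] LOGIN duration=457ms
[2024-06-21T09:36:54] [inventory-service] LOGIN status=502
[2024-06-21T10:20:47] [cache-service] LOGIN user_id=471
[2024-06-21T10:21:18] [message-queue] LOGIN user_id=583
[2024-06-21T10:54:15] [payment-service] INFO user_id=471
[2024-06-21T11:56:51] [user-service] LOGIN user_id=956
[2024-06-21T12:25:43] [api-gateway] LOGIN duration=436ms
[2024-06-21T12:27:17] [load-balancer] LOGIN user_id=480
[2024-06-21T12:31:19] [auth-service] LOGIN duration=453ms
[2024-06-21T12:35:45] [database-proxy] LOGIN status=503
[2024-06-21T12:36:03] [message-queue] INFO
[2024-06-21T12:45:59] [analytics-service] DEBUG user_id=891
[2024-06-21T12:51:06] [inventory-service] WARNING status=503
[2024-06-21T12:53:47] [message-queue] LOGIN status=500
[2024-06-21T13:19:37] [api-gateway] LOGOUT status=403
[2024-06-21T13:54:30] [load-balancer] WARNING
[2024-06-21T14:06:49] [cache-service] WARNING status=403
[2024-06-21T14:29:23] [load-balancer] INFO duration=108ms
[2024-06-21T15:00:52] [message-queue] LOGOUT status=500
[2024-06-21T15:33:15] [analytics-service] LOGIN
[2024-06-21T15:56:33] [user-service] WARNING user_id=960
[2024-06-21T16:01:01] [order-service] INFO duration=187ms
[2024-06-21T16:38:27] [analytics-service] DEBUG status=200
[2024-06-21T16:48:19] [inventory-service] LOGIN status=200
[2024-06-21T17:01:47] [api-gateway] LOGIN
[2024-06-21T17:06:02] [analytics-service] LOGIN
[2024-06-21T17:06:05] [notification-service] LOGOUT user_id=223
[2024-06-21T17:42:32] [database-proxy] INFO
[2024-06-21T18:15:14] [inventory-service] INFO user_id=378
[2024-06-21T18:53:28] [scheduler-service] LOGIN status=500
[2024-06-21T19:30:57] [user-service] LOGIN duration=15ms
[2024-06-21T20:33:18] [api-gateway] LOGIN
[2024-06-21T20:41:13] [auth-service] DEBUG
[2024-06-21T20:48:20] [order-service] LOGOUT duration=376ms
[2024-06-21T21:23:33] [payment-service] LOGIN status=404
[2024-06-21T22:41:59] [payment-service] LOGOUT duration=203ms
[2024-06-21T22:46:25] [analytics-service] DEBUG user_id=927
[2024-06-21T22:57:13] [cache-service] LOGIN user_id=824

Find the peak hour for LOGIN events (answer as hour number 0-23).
12

To find the peak hour:

1. Group all LOGIN events by hour
2. Count events in each hour
3. Find hour with maximum count
4. Peak hour: 12 (with 5 events)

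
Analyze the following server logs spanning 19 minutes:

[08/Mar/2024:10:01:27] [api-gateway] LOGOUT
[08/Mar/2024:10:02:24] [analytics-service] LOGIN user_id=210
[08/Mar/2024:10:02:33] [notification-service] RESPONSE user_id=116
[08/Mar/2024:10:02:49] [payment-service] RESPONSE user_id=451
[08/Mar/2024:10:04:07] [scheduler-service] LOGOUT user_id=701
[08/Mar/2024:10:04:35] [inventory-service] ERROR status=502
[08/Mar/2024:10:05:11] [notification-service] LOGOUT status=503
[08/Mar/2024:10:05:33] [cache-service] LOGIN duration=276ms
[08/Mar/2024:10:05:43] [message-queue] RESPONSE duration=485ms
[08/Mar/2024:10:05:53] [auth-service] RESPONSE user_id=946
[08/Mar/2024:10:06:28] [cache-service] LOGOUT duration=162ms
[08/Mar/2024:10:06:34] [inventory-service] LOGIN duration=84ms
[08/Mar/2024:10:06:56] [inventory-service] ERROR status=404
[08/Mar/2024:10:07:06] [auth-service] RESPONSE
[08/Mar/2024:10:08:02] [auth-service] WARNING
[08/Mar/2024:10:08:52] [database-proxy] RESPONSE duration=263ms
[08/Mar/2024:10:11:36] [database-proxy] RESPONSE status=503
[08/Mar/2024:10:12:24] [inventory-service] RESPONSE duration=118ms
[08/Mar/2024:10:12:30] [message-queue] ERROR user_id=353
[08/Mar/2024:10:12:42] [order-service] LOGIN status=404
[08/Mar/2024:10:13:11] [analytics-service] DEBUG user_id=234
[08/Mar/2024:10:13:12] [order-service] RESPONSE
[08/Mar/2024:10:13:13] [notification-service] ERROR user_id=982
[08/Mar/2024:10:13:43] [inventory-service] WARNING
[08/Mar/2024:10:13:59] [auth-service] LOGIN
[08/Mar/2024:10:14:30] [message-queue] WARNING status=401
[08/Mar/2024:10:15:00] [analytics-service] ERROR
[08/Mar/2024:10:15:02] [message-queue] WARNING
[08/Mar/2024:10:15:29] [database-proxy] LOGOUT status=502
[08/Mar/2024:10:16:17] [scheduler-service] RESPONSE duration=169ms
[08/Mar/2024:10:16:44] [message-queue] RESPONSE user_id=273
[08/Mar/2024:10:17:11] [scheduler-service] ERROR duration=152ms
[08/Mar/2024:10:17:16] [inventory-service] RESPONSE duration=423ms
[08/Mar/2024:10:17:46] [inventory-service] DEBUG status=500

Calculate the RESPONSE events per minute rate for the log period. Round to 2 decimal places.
0.63

To calculate the rate:

1. Count total RESPONSE events: 12
2. Total time period: 19 minutes
3. Rate = 12 / 19 = 0.63 events per minute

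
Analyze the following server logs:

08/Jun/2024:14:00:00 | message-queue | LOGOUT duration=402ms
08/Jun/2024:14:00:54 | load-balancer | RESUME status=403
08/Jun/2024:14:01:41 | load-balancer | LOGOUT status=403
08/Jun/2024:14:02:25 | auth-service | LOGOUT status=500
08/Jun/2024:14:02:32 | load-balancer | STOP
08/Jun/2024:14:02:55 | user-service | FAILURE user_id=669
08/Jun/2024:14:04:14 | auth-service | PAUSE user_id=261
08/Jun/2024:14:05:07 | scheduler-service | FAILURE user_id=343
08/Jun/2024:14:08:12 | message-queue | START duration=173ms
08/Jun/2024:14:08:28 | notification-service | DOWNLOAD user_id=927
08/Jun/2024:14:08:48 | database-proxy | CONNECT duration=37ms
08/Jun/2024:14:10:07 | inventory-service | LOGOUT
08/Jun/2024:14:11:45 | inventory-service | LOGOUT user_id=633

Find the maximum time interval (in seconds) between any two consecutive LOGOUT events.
462

To find the longest gap:

1. Extract all LOGOUT events in chronological order
2. Calculate time differences between consecutive events
3. Find the maximum difference
4. Longest gap: 462 seconds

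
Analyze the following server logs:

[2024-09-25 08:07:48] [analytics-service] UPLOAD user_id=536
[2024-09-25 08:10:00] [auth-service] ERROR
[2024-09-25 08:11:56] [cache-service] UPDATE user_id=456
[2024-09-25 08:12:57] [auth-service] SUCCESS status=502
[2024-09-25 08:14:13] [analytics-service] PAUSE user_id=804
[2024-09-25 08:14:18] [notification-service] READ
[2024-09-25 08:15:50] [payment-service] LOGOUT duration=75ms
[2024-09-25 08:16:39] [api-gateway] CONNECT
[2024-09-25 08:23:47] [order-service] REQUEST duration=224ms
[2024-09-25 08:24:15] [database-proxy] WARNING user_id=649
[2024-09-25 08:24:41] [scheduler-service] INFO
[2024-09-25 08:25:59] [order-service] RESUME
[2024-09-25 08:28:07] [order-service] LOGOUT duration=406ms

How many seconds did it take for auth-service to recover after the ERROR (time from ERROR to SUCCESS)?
177

To calculate recovery time:

1. Find ERROR event for auth-service: 2024-09-25 08:10:00
2. Find next SUCCESS event for auth-service: 2024-09-25 08:12:57
3. Recovery time: 2024-09-25 08:12:57 - 2024-09-25 08:10:00 = 177 seconds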